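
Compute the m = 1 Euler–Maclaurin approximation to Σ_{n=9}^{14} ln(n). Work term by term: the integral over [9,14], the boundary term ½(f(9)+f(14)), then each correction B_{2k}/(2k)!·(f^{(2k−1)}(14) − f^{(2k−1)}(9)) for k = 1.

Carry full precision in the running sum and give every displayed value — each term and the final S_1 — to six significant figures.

S_1 ≈ 14.5866

Integral: ∫_9^14 ln(x) dx = 12.1718.
½[f(9) + f(14)] = ½[2.19722 + 2.63906] = 2.41814.
Running total after boundary: 14.5899.
Order-1 term: 1/12 · (0.0714286 − 0.111111) = -0.00330688.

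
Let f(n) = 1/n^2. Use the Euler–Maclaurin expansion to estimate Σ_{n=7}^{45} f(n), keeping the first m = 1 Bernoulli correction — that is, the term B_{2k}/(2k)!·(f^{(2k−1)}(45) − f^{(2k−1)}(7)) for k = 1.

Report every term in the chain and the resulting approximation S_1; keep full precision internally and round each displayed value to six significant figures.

S_1 ≈ 0.131570

The integral term ∫_7^45 1/x^2 dx = 0.120635.
Endpoint term: (f(7) + f(45))/2 = (0.0204082 + 0.000493827)/2 = 0.0104510.
Integral + boundary = 0.131086.
Order-1 term: 1/12 · (-2.19479e-05 − (-0.00583090)) = 0.000484080.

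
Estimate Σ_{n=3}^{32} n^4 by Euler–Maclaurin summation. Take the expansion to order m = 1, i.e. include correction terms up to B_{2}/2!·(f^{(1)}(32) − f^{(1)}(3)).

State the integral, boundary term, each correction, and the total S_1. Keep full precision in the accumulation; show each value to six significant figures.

S_1 ≈ 7.24608e+06

The integral term ∫_3^32 x^4 dx = 6.71084e+06.
½[f(3) + f(32)] = ½[81.0000 + 1.04858e+06] = 524328.
Running total after boundary: 7.23517e+06.
Correction k=1: B_{2}/2! · (f^{(1)}(32) − f^{(1)}(3)) = 1/12 · (131072 − 108.000) = 10913.7.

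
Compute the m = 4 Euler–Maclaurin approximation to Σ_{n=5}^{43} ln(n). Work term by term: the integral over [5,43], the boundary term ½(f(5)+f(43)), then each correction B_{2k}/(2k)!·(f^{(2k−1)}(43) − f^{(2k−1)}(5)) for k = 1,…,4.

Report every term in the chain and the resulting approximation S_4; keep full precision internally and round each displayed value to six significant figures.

∫_5^43 ln(x) dx evaluates to 115.684.
Endpoint term: (f(5) + f(43))/2 = (1.60944 + 3.76120)/2 = 2.68532.
Running total after boundary: 118.370.
Order-1 term: 1/12 · (0.0232558 − 0.200000) = -0.0147287.
After k=1: 118.355.
Order-2 term: −1/720 · (2.51550e-05 − 0.0160000) = 2.21873e-05.
After k=2: 118.355.
Order-3 term: 1/30240 · (1.63256e-07 − 0.00768000) = -2.53963e-07.
After k=3: 118.355.
Order-4 term: −1/1209600 · (2.64883e-09 − 0.00921600) = 7.61905e-09.

S_4 ≈ 118.355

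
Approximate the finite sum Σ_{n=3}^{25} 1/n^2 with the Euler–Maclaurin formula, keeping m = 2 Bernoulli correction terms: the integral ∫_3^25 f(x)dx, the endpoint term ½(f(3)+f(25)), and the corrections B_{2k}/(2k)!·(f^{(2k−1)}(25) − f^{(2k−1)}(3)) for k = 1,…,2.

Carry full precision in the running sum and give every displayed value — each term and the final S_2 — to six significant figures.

S_2 ≈ 0.355714

The integral term ∫_3^25 1/x^2 dx = 0.293333.
Boundary: ½(f(3) + f(25)) = ½(0.111111 + 0.00160000) = 0.0563556.
Integral + boundary = 0.349689.
Order-1 term: 1/12 · (-0.000128000 − (-0.0740741)) = 0.00616217.
Running total after k=1: 0.355851.
Order-2 term: −1/720 · (-2.45760e-06 − (-0.0987654)) = -0.000137171.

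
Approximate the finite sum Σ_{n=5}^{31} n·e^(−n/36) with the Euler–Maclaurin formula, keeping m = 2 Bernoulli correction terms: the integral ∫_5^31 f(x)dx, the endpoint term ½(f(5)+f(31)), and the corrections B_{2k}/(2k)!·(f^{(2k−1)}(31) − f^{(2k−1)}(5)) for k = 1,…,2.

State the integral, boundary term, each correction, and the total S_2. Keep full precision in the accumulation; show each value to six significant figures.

S_2 ≈ 273.736

The integral term ∫_5^31 x·e^(−x/36) dx = 265.066.
Endpoint term: (f(5) + f(31))/2 = (4.35162 + 13.1035)/2 = 8.72754.
So far: 273.793.
Correction k=1: B_{2}/2! · (f^{(1)}(31) − f^{(1)}(5)) = 1/12 · (0.0587072 − 0.749446) = -0.0575616.
After k=1: 273.736.
Correction k=2: B_{4}/4! · (f^{(3)}(31) − f^{(3)}(5)) = −1/720 · (0.000697602 − 0.00192137) = 1.69968e-06.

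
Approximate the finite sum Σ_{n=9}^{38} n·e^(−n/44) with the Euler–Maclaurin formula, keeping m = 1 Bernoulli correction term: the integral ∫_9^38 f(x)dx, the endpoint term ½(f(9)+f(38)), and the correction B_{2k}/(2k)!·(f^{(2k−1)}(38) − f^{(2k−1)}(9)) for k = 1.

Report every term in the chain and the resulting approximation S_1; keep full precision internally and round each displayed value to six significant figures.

S_1 ≈ 391.024

Integral: ∫_9^38 x·e^(−x/44) dx = 379.394.
Endpoint term: (f(9) + f(38))/2 = (7.33516 + 16.0218)/2 = 11.6785.
So far: 391.073.
Order-1 term: 1/12 · (0.0574945 − 0.648310) = -0.0492346.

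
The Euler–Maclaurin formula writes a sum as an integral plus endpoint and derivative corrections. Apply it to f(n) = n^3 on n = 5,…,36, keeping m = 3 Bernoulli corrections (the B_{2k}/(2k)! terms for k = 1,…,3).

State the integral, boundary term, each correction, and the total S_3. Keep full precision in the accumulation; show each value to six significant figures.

∫_5^36 x^3 dx evaluates to 419748.
Endpoint term: (f(5) + f(36))/2 = (125.000 + 46656.0)/2 = 23390.5.
Running total after boundary: 443138.
Correction k=1: B_{2}/2! · (f^{(1)}(36) − f^{(1)}(5)) = 1/12 · (3888.00 − 75.0000) = 317.750.
Partial sum through k=1: 443456.
Correction k=2: B_{4}/4! · (f^{(3)}(36) − f^{(3)}(5)) = −1/720 · (6.00000 − 6.00000) = 0.00000.
Partial sum through k=2: 443456.
Correction k=3: B_{6}/6! · (f^{(5)}(36) − f^{(5)}(5)) = 1/30240 · (0.00000 − 0.00000) = 0.00000.

S_3 ≈ 443456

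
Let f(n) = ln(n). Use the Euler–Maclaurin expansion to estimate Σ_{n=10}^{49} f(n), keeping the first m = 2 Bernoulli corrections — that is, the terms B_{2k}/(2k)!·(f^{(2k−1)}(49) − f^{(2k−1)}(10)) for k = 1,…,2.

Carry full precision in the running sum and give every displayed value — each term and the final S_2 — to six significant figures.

The integral term ∫_10^49 ln(x) dx = 128.673.
½[f(10) + f(49)] = ½[2.30259 + 3.89182] = 3.09720.
So far: 131.771.
Order-1 term: 1/12 · (0.0204082 − 0.100000) = -0.00663265.
Partial sum through k=1: 131.764.
Order-2 term: −1/720 · (1.69997e-05 − 0.00200000) = 2.75417e-06.

S_2 ≈ 131.764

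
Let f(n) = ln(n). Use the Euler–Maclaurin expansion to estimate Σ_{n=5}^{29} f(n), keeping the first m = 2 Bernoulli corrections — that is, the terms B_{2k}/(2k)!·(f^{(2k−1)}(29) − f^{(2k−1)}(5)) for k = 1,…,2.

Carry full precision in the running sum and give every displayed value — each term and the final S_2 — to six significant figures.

The integral term ∫_5^29 ln(x) dx = 65.6044.
Endpoint term: (f(5) + f(29))/2 = (1.60944 + 3.36730)/2 = 2.48837.
Running total after boundary: 68.0928.
Order-1 term: 1/12 · (0.0344828 − 0.200000) = -0.0137931.
After k=1: 68.0790.
Order-2 term: −1/720 · (8.20042e-05 − 0.0160000) = 2.21083e-05.

S_2 ≈ 68.0790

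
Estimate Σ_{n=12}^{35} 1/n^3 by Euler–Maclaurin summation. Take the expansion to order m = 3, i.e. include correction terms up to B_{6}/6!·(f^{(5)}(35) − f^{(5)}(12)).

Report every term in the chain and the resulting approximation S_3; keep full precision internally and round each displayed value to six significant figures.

∫_12^35 1/x^3 dx evaluates to 0.00306406.
Endpoint term: (f(12) + f(35))/2 = (0.000578704 + 2.33236e-05)/2 = 0.000301014.
Integral + boundary = 0.00336507.
Correction k=1: B_{2}/2! · (f^{(1)}(35) − f^{(1)}(12)) = 1/12 · (-1.99917e-06 − (-0.000144676)) = 1.18897e-05.
Partial sum through k=1: 0.00337696.
Correction k=2: B_{4}/4! · (f^{(3)}(35) − f^{(3)}(12)) = −1/720 · (-3.26395e-08 − (-2.00939e-05)) = -2.78628e-08.
Partial sum through k=2: 0.00337693.
Correction k=3: B_{6}/6! · (f^{(5)}(35) − f^{(5)}(12)) = 1/30240 · (-1.11907e-09 − (-5.86071e-06)) = 1.93770e-10.

S_3 ≈ 0.00337693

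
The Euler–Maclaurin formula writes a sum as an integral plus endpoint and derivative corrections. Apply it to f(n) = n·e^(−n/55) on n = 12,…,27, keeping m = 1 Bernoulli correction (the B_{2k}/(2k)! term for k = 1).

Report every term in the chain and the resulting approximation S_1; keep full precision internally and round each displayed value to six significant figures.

Integral: ∫_12^27 x·e^(−x/55) dx = 202.229.
Endpoint term: (f(12) + f(27))/2 = (9.64775 + 16.5259)/2 = 13.0868.
Integral + boundary = 215.316.
Correction k=1: B_{2}/2! · (f^{(1)}(27) − f^{(1)}(12)) = 1/12 · (0.311599 − 0.628566) = -0.0264139.

S_1 ≈ 215.290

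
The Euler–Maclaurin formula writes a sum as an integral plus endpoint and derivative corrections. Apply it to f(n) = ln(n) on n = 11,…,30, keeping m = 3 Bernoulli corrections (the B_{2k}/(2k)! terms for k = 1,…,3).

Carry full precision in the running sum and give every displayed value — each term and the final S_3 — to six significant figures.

The integral term ∫_11^30 ln(x) dx = 56.6591.
Endpoint term: (f(11) + f(30))/2 = (2.39790 + 3.40120)/2 = 2.89955.
So far: 59.5586.
k=1: B_{2}/(2)! × [f^{(1)}(30) − f^{(1)}(11)] = 1/12 × (0.0333333 − 0.0909091) = -0.00479798.
After k=1: 59.5538.
k=2: B_{4}/(4)! × [f^{(3)}(30) − f^{(3)}(11)] = −1/720 × (7.40741e-05 − 0.00150263) = 1.98410e-06.
After k=2: 59.5538.
k=3: B_{6}/(6)! × [f^{(5)}(30) − f^{(5)}(11)] = 1/30240 × (9.87654e-07 − 0.000149021) = -4.89529e-09.

S_3 ≈ 59.5538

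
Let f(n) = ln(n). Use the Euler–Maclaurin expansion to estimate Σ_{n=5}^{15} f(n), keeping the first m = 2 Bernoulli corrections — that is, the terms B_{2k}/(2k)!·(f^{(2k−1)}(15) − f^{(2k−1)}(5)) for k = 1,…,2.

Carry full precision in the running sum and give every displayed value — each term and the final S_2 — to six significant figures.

∫_5^15 ln(x) dx evaluates to 22.5736.
Boundary: ½(f(5) + f(15)) = ½(1.60944 + 2.70805) = 2.15874.
Running total after boundary: 24.7323.
k=1: B_{2}/(2)! × [f^{(1)}(15) − f^{(1)}(5)] = 1/12 × (0.0666667 − 0.200000) = -0.0111111.
Running total after k=1: 24.7212.
k=2: B_{4}/(4)! × [f^{(3)}(15) − f^{(3)}(5)] = −1/720 × (0.000592593 − 0.0160000) = 2.13992e-05.

S_2 ≈ 24.7212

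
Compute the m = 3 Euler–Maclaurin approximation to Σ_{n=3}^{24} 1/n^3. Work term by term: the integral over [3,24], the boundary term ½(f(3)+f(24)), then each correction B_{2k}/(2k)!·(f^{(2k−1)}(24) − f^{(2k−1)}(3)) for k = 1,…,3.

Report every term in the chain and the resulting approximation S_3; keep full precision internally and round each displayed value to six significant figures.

Integral: ∫_3^24 1/x^3 dx = 0.0546875.
Boundary: ½(f(3) + f(24)) = ½(0.0370370 + 7.23380e-05) = 0.0185547.
Integral + boundary = 0.0732422.
k=1: B_{2}/(2)! × [f^{(1)}(24) − f^{(1)}(3)] = 1/12 × (-9.04225e-06 − (-0.0370370)) = 0.00308567.
Running total after k=1: 0.0763279.
k=2: B_{4}/(4)! × [f^{(3)}(24) − f^{(3)}(3)] = −1/720 × (-3.13967e-07 − (-0.0823045)) = -0.000114311.
Running total after k=2: 0.0762135.
k=3: B_{6}/(6)! × [f^{(5)}(24) − f^{(5)}(3)] = 1/30240 × (-2.28934e-08 − (-0.384088)) = 1.27013e-05.

S_3 ≈ 0.0762262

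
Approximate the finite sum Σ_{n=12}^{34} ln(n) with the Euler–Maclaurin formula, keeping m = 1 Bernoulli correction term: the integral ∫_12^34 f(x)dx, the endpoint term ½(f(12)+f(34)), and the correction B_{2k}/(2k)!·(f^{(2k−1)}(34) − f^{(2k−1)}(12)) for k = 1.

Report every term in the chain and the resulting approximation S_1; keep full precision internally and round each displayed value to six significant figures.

S_1 ≈ 71.0785

Integral: ∫_12^34 ln(x) dx = 68.0774.
Boundary: ½(f(12) + f(34)) = ½(2.48491 + 3.52636) = 3.00563.
Integral + boundary = 71.0830.
k=1: B_{2}/(2)! × [f^{(1)}(34) − f^{(1)}(12)] = 1/12 × (0.0294118 − 0.0833333) = -0.00449346.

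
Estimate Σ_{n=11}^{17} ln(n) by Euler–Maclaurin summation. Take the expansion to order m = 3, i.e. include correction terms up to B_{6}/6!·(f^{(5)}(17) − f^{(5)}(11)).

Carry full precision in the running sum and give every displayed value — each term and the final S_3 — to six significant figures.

S_3 ≈ 18.4007

The integral term ∫_11^17 ln(x) dx = 15.7878.
Boundary: ½(f(11) + f(17)) = ½(2.39790 + 2.83321) = 2.61555.
Integral + boundary = 18.4033.
k=1: B_{2}/(2)! × [f^{(1)}(17) − f^{(1)}(11)] = 1/12 × (0.0588235 − 0.0909091) = -0.00267380.
Running total after k=1: 18.4007.
k=2: B_{4}/(4)! × [f^{(3)}(17) − f^{(3)}(11)] = −1/720 × (0.000407083 − 0.00150263) = 1.52159e-06.
Running total after k=2: 18.4007.
k=3: B_{6}/(6)! × [f^{(5)}(17) − f^{(5)}(11)] = 1/30240 × (1.69031e-05 − 0.000149021) = -4.36898e-09.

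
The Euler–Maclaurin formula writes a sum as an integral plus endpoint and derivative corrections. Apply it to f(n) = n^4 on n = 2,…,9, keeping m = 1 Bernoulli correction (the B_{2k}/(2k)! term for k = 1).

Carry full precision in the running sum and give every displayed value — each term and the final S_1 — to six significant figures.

The integral term ∫_2^9 x^4 dx = 11803.4.
½[f(2) + f(9)] = ½[16.0000 + 6561.00] = 3288.50.
Integral + boundary = 15091.9.
Order-1 term: 1/12 · (2916.00 − 32.0000) = 240.333.

S_1 ≈ 15332.2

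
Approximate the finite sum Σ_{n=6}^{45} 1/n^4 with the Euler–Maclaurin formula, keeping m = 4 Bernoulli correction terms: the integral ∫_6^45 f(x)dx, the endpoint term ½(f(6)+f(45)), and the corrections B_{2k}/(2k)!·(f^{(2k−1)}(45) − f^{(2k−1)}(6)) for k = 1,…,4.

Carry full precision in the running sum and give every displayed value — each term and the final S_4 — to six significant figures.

Integral: ∫_6^45 1/x^4 dx = 0.00153955.
½[f(6) + f(45)] = ½[0.000771605 + 2.43865e-07] = 0.000385924.
Running total after boundary: 0.00192548.
Correction k=1: B_{2}/2! · (f^{(1)}(45) − f^{(1)}(6)) = 1/12 · (-2.16769e-08 − (-0.000514403)) = 4.28651e-05.
Partial sum through k=1: 0.00196834.
Correction k=2: B_{4}/4! · (f^{(3)}(45) − f^{(3)}(6)) = −1/720 · (-3.21139e-10 − (-0.000428669)) = -5.95374e-07.
Partial sum through k=2: 0.00196775.
Correction k=3: B_{6}/6! · (f^{(5)}(45) − f^{(5)}(6)) = 1/30240 · (-8.88089e-12 − (-0.000666819)) = 2.20509e-08.
Partial sum through k=3: 0.00196777.
Correction k=4: B_{8}/8! · (f^{(7)}(45) − f^{(7)}(6)) = −1/1209600 · (-3.94706e-13 − (-0.00166705)) = -1.37818e-09.

S_4 ≈ 0.00196777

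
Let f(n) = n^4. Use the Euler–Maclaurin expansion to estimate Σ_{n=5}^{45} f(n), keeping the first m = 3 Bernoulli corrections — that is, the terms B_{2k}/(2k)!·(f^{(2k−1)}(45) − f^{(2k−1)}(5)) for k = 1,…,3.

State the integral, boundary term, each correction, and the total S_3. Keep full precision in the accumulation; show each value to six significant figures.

The integral term ∫_5^45 x^4 dx = 3.69050e+07.
Endpoint term: (f(5) + f(45))/2 = (625.000 + 4.10062e+06)/2 = 2.05062e+06.
Integral + boundary = 3.89556e+07.
Order-1 term: 1/12 · (364500 − 500.000) = 30333.3.
Running total after k=1: 3.89860e+07.
Order-2 term: −1/720 · (1080.00 − 120.000) = -1.33333.
Running total after k=2: 3.89860e+07.
Order-3 term: 1/30240 · (0.00000 − 0.00000) = 0.00000.

S_3 ≈ 3.89860e+07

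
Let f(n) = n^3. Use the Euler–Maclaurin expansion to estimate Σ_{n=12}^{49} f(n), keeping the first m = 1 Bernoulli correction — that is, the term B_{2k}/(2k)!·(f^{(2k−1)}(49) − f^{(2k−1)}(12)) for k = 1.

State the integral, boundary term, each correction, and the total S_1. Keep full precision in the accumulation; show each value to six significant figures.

S_1 ≈ 1.49627e+06

Integral: ∫_12^49 x^3 dx = 1.43602e+06.
½[f(12) + f(49)] = ½[1728.00 + 117649] = 59688.5.
Integral + boundary = 1.49570e+06.
Order-1 term: 1/12 · (7203.00 − 432.000) = 564.250.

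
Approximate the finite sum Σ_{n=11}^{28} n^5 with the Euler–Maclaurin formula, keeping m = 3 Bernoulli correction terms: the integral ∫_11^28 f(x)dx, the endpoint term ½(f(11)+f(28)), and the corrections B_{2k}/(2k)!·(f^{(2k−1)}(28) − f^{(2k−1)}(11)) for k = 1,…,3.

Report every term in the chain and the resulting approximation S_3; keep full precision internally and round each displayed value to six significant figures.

∫_11^28 x^5 dx evaluates to 8.00198e+07.
½[f(11) + f(28)] = ½[161051 + 1.72104e+07] = 8.68571e+06.
Integral + boundary = 8.87055e+07.
Order-1 term: 1/12 · (3.07328e+06 − 73205.0) = 250006.
Running total after k=1: 8.89555e+07.
Order-2 term: −1/720 · (47040.0 − 7260.00) = -55.2500.
Running total after k=2: 8.89555e+07.
Order-3 term: 1/30240 · (120.000 − 120.000) = 0.00000.

S_3 ≈ 8.89555e+07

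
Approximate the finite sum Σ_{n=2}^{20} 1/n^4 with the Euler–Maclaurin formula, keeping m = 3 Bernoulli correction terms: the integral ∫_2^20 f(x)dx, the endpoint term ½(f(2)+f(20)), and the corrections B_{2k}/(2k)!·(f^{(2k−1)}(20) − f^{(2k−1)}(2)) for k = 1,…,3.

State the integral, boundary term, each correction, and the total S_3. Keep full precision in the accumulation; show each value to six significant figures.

S_3 ≈ 0.0824266

Integral: ∫_2^20 1/x^4 dx = 0.0416250.
½[f(2) + f(20)] = ½[0.0625000 + 6.25000e-06] = 0.0312531.
Running total after boundary: 0.0728781.
Order-1 term: 1/12 · (-1.25000e-06 − (-0.125000)) = 0.0104166.
Running total after k=1: 0.0832947.
Order-2 term: −1/720 · (-9.37500e-08 − (-0.937500)) = -0.00130208.
Running total after k=2: 0.0819926.
Order-3 term: 1/30240 · (-1.31250e-08 − (-13.1250)) = 0.000434028.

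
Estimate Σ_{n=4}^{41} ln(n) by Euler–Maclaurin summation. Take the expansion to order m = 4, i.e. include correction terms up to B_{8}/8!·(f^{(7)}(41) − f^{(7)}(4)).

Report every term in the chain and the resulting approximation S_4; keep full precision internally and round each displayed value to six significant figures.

∫_4^41 ln(x) dx evaluates to 109.711.
Boundary: ½(f(4) + f(41)) = ½(1.38629 + 3.71357) = 2.54993.
So far: 112.261.
k=1: B_{2}/(2)! × [f^{(1)}(41) − f^{(1)}(4)] = 1/12 × (0.0243902 − 0.250000) = -0.0188008.
Partial sum through k=1: 112.242.
k=2: B_{4}/(4)! × [f^{(3)}(41) − f^{(3)}(4)] = −1/720 × (2.90187e-05 − 0.0312500) = 4.33625e-05.
Partial sum through k=2: 112.242.
k=3: B_{6}/(6)! × [f^{(5)}(41) − f^{(5)}(4)] = 1/30240 × (2.07153e-07 − 0.0234375) = -7.75043e-07.
Partial sum through k=3: 112.242.
k=4: B_{8}/(8)! × [f^{(7)}(41) − f^{(7)}(4)] = −1/1209600 × (3.69697e-09 − 0.0439453) = 3.63304e-08.

S_4 ≈ 112.242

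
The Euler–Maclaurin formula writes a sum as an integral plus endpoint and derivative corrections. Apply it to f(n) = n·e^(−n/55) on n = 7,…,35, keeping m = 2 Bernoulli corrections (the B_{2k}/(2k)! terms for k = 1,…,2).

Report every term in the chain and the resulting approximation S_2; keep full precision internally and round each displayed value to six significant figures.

S_2 ≈ 395.172

∫_7^35 x·e^(−x/55) dx evaluates to 382.877.
Boundary: ½(f(7) + f(35)) = ½(6.16345 + 18.5225) = 12.3430.
Integral + boundary = 395.220.
Correction k=1: B_{2}/2! · (f^{(1)}(35) − f^{(1)}(7)) = 1/12 · (0.192441 − 0.768431) = -0.0479991.
Running total after k=1: 395.172.
Correction k=2: B_{4}/4! · (f^{(3)}(35) − f^{(3)}(7)) = −1/720 · (0.000413510 − 0.000836171) = 5.87029e-07.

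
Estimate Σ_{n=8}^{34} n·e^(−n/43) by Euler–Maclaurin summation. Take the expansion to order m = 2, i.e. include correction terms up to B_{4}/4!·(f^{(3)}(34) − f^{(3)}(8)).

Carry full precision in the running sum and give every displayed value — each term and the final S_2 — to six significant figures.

∫_8^34 x·e^(−x/43) dx evaluates to 319.073.
Boundary: ½(f(8) + f(34)) = ½(6.64188 + 15.4200) = 11.0309.
So far: 330.104.
Order-1 term: 1/12 · (0.0949245 − 0.675773) = -0.0484040.
Running total after k=1: 330.056.
Order-2 term: −1/720 · (0.000541904 − 0.00126352) = 1.00224e-06.

S_2 ≈ 330.056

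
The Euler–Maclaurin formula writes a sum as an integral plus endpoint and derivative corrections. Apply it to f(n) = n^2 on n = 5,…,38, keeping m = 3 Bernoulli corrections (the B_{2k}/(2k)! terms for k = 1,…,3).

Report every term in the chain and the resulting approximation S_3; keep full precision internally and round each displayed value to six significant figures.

S_3 ≈ 18989.0

Integral: ∫_5^38 x^2 dx = 18249.0.
Boundary: ½(f(5) + f(38)) = ½(25.0000 + 1444.00) = 734.500.
Integral + boundary = 18983.5.
Order-1 term: 1/12 · (76.0000 − 10.0000) = 5.50000.
Partial sum through k=1: 18989.0.
Order-2 term: −1/720 · (0.00000 − 0.00000) = 0.00000.
Partial sum through k=2: 18989.0.
Order-3 term: 1/30240 · (0.00000 − 0.00000) = 0.00000.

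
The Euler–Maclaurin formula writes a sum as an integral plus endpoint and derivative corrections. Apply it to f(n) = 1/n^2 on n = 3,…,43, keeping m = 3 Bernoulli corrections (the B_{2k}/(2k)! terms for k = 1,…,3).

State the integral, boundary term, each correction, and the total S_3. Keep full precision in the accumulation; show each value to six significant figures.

S_3 ≈ 0.371948

Integral: ∫_3^43 1/x^2 dx = 0.310078.
Endpoint term: (f(3) + f(43))/2 = (0.111111 + 0.000540833)/2 = 0.0558260.
So far: 0.365903.
Correction k=1: B_{2}/2! · (f^{(1)}(43) − f^{(1)}(3)) = 1/12 · (-2.51550e-05 − (-0.0740741)) = 0.00617074.
Running total after k=1: 0.372074.
Correction k=2: B_{4}/4! · (f^{(3)}(43) − f^{(3)}(3)) = −1/720 · (-1.63256e-07 − (-0.0987654)) = -0.000137174.
Running total after k=2: 0.371937.
Correction k=3: B_{6}/6! · (f^{(5)}(43) − f^{(5)}(3)) = 1/30240 · (-2.64883e-09 − (-0.329218)) = 1.08868e-05.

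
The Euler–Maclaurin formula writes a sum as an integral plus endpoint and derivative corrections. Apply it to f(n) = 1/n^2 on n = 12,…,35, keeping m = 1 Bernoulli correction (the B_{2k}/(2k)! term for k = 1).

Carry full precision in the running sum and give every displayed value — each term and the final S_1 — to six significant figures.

∫_12^35 1/x^2 dx evaluates to 0.0547619.
Boundary: ½(f(12) + f(35)) = ½(0.00694444 + 0.000816327) = 0.00388039.
Running total after boundary: 0.0586423.
k=1: B_{2}/(2)! × [f^{(1)}(35) − f^{(1)}(12)] = 1/12 × (-4.66472e-05 − (-0.00115741)) = 9.25633e-05.

S_1 ≈ 0.0587349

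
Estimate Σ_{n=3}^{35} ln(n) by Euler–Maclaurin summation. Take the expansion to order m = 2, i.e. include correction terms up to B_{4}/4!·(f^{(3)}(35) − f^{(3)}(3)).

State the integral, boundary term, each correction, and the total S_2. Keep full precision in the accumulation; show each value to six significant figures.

S_2 ≈ 91.4430

Integral: ∫_3^35 ln(x) dx = 89.1413.
Endpoint term: (f(3) + f(35))/2 = (1.09861 + 3.55535)/2 = 2.32698.
Running total after boundary: 91.4683.
Correction k=1: B_{2}/2! · (f^{(1)}(35) − f^{(1)}(3)) = 1/12 · (0.0285714 − 0.333333) = -0.0253968.
Running total after k=1: 91.4429.
Correction k=2: B_{4}/4! · (f^{(3)}(35) − f^{(3)}(3)) = −1/720 · (4.66472e-05 − 0.0740741) = 0.000102816.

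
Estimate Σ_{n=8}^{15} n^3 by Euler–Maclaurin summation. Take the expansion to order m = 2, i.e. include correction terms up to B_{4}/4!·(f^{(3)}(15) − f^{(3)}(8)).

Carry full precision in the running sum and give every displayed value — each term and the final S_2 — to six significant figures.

Integral: ∫_8^15 x^3 dx = 11632.2.
½[f(8) + f(15)] = ½[512.000 + 3375.00] = 1943.50.
Integral + boundary = 13575.8.
Order-1 term: 1/12 · (675.000 − 192.000) = 40.2500.
Partial sum through k=1: 13616.0.
Order-2 term: −1/720 · (6.00000 − 6.00000) = 0.00000.

S_2 ≈ 13616.0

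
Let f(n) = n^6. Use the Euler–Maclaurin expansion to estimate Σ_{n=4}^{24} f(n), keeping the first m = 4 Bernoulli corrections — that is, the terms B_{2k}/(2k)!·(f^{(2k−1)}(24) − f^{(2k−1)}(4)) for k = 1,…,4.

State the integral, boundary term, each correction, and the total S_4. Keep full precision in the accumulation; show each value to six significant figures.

Integral: ∫_4^24 x^6 dx = 6.55208e+08.
Boundary: ½(f(4) + f(24)) = ½(4096.00 + 1.91103e+08) = 9.55535e+07.
So far: 7.50761e+08.
Order-1 term: 1/12 · (4.77757e+07 − 6144.00) = 3.98080e+06.
After k=1: 7.54742e+08.
Order-2 term: −1/720 · (1.65888e+06 − 7680.00) = -2293.33.
After k=2: 7.54740e+08.
Order-3 term: 1/30240 · (17280.0 − 2880.00) = 0.476190.
After k=3: 7.54740e+08.
Order-4 term: −1/1209600 · (0.00000 − 0.00000) = 0.00000.

S_4 ≈ 7.54740e+08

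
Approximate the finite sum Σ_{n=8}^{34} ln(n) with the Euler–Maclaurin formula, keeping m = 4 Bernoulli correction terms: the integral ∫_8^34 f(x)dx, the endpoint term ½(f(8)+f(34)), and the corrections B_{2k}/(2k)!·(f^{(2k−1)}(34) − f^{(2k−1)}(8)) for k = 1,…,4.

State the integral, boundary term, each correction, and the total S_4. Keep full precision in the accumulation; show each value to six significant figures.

Integral: ∫_8^34 ln(x) dx = 77.2607.
Boundary: ½(f(8) + f(34)) = ½(2.07944 + 3.52636) = 2.80290.
So far: 80.0636.
Order-1 term: 1/12 · (0.0294118 − 0.125000) = -0.00796569.
Running total after k=1: 80.0557.
Order-2 term: −1/720 · (5.08854e-05 − 0.00390625) = 5.35467e-06.
Running total after k=2: 80.0557.
Order-3 term: 1/30240 · (5.28222e-07 − 0.000732422) = -2.42028e-08.
Running total after k=3: 80.0557.
Order-4 term: −1/1209600 · (1.37082e-08 − 0.000343323) = 2.83820e-10.

S_4 ≈ 80.0557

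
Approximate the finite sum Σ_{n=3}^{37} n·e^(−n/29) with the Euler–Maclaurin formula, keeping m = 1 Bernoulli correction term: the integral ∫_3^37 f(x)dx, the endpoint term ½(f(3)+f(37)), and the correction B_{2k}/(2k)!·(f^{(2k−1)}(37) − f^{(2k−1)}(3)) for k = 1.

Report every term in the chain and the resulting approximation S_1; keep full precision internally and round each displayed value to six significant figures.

The integral term ∫_3^37 x·e^(−x/29) dx = 302.429.
Boundary: ½(f(3) + f(37)) = ½(2.70517 + 10.3300) = 6.51760.
Integral + boundary = 308.946.
Correction k=1: B_{2}/2! · (f^{(1)}(37) − f^{(1)}(3)) = 1/12 · (-0.0770180 − 0.808441) = -0.0737882.

S_1 ≈ 308.872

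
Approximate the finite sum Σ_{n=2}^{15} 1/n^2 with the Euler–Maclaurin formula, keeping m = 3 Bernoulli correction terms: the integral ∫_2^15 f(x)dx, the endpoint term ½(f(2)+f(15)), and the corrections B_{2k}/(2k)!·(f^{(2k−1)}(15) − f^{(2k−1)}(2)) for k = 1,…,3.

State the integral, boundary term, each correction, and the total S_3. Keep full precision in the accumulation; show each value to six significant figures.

S_3 ≈ 0.580484

Integral: ∫_2^15 1/x^2 dx = 0.433333.
Boundary: ½(f(2) + f(15)) = ½(0.250000 + 0.00444444) = 0.127222.
Integral + boundary = 0.560556.
Order-1 term: 1/12 · (-0.000592593 − (-0.250000)) = 0.0207840.
Partial sum through k=1: 0.581340.
Order-2 term: −1/720 · (-3.16049e-05 − (-0.750000)) = -0.00104162.
Partial sum through k=2: 0.580298.
Order-3 term: 1/30240 · (-4.21399e-06 − (-5.62500)) = 0.000186012.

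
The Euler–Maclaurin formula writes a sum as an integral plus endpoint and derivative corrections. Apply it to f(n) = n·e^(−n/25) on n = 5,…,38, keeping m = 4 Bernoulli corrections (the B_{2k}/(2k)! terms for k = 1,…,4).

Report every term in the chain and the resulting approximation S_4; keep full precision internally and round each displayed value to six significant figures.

S_4 ≈ 275.715

The integral term ∫_5^38 x·e^(−x/25) dx = 269.577.
Boundary: ½(f(5) + f(38)) = ½(4.09365 + 8.31105) = 6.20235.
So far: 275.779.
Order-1 term: 1/12 · (-0.113730 − 0.654985) = -0.0640596.
Partial sum through k=1: 275.715.
Order-2 term: −1/720 · (0.000517910 − 0.00366791) = 4.37501e-06.
Partial sum through k=2: 275.715.
Order-3 term: 1/30240 · (1.94846e-06 − 1.00606e-05) = -2.68257e-10.
Partial sum through k=3: 275.715.
Order-4 term: −1/1209600 · (4.90922e-09 − 2.28039e-08) = 1.47939e-14.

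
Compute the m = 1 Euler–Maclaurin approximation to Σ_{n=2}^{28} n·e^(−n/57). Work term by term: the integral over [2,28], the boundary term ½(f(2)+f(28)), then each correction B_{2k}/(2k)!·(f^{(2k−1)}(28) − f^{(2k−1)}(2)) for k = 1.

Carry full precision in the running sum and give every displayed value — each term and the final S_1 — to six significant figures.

The integral term ∫_2^28 x·e^(−x/57) dx = 282.514.
½[f(2) + f(28)] = ½[1.93104 + 17.1325] = 9.53176.
So far: 292.046.
k=1: B_{2}/(2)! × [f^{(1)}(28) − f^{(1)}(2)] = 1/12 × (0.311305 − 0.931643) = -0.0516949.

S_1 ≈ 291.994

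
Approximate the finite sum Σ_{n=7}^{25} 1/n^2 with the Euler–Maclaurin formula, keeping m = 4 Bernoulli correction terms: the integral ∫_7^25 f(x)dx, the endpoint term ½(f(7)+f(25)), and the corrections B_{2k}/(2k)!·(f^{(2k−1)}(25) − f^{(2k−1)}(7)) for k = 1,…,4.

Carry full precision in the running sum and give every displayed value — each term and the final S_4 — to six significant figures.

S_4 ≈ 0.114335

Integral: ∫_7^25 1/x^2 dx = 0.102857.
Endpoint term: (f(7) + f(25))/2 = (0.0204082 + 0.00160000)/2 = 0.0110041.
Integral + boundary = 0.113861.
Order-1 term: 1/12 · (-0.000128000 − (-0.00583090)) = 0.000475242.
After k=1: 0.114336.
Order-2 term: −1/720 · (-2.45760e-06 − (-0.00142798)) = -1.97989e-06.
After k=2: 0.114334.
Order-3 term: 1/30240 · (-1.17965e-07 − (-0.000874271)) = 2.89072e-08.
After k=3: 0.114335.
Order-4 term: −1/1209600 · (-1.05696e-08 − (-0.000999167)) = -8.26022e-10.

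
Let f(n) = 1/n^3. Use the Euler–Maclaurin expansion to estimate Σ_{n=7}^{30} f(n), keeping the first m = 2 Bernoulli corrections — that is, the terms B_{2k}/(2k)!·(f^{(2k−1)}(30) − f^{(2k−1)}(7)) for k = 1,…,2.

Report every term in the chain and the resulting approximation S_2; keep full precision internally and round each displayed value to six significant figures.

∫_7^30 1/x^3 dx evaluates to 0.00964853.
Boundary: ½(f(7) + f(30)) = ½(0.00291545 + 3.70370e-05) = 0.00147624.
Running total after boundary: 0.0111248.
Order-1 term: 1/12 · (-3.70370e-06 − (-0.00124948)) = 0.000103815.
Partial sum through k=1: 0.0112286.
Order-2 term: −1/720 · (-8.23045e-08 − (-0.000509992)) = -7.08207e-07.

S_2 ≈ 0.0112279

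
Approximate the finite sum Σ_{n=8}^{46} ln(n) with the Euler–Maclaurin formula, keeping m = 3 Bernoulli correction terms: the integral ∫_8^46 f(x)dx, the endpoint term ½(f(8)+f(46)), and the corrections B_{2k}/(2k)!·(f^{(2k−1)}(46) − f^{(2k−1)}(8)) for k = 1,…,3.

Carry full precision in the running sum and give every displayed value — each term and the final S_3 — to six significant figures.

S_3 ≈ 124.427

The integral term ∫_8^46 ln(x) dx = 121.482.
½[f(8) + f(46)] = ½[2.07944 + 3.82864] = 2.95404.
Running total after boundary: 124.436.
k=1: B_{2}/(2)! × [f^{(1)}(46) − f^{(1)}(8)] = 1/12 × (0.0217391 − 0.125000) = -0.00860507.
Partial sum through k=1: 124.427.
k=2: B_{4}/(4)! × [f^{(3)}(46) − f^{(3)}(8)] = −1/720 × (2.05474e-05 − 0.00390625) = 5.39681e-06.
Partial sum through k=2: 124.427.
k=3: B_{6}/(6)! × [f^{(5)}(46) − f^{(5)}(8)] = 1/30240 × (1.16526e-07 − 0.000732422) = -2.42164e-08.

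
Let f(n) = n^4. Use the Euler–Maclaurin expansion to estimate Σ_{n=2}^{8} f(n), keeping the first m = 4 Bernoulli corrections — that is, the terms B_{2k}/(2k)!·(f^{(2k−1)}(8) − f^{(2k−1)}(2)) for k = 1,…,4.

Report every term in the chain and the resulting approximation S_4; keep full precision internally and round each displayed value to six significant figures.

Integral: ∫_2^8 x^4 dx = 6547.20.
Endpoint term: (f(2) + f(8))/2 = (16.0000 + 4096.00)/2 = 2056.00.
So far: 8603.20.
Correction k=1: B_{2}/2! · (f^{(1)}(8) − f^{(1)}(2)) = 1/12 · (2048.00 − 32.0000) = 168.000.
After k=1: 8771.20.
Correction k=2: B_{4}/4! · (f^{(3)}(8) − f^{(3)}(2)) = −1/720 · (192.000 − 48.0000) = -0.200000.
After k=2: 8771.00.
Correction k=3: B_{6}/6! · (f^{(5)}(8) − f^{(5)}(2)) = 1/30240 · (0.00000 − 0.00000) = 0.00000.
After k=3: 8771.00.
Correction k=4: B_{8}/8! · (f^{(7)}(8) − f^{(7)}(2)) = −1/1209600 · (0.00000 − 0.00000) = 0.00000.

S_4 ≈ 8771.00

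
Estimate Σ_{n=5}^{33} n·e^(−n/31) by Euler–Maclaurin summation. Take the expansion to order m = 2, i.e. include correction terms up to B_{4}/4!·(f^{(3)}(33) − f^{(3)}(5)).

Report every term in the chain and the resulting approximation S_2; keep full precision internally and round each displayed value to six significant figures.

∫_5^33 x·e^(−x/31) dx evaluates to 265.495.
½[f(5) + f(33)] = ½[4.25522 + 11.3815] = 7.81837.
Integral + boundary = 273.313.
Order-1 term: 1/12 · (-0.0222513 − 0.713780) = -0.0613359.
Partial sum through k=1: 273.252.
Order-2 term: −1/720 · (0.000694629 − 0.00251391) = 2.52678e-06.

S_2 ≈ 273.252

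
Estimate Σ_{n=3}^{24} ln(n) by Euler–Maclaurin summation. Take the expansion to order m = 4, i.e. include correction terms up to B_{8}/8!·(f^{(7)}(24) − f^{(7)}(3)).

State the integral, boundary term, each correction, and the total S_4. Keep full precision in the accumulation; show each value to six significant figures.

∫_3^24 ln(x) dx evaluates to 51.9775.
Boundary: ½(f(3) + f(24)) = ½(1.09861 + 3.17805) = 2.13833.
Running total after boundary: 54.1158.
Correction k=1: B_{2}/2! · (f^{(1)}(24) − f^{(1)}(3)) = 1/12 · (0.0416667 − 0.333333) = -0.0243056.
Partial sum through k=1: 54.0915.
Correction k=2: B_{4}/4! · (f^{(3)}(24) − f^{(3)}(3)) = −1/720 · (0.000144676 − 0.0740741) = 0.000102680.
Partial sum through k=2: 54.0916.
Correction k=3: B_{6}/6! · (f^{(5)}(24) − f^{(5)}(3)) = 1/30240 · (3.01408e-06 − 0.0987654) = -3.26595e-06.
Partial sum through k=3: 54.0916.
Correction k=4: B_{8}/8! · (f^{(7)}(24) − f^{(7)}(3)) = −1/1209600 · (1.56983e-07 − 0.329218) = 2.72171e-07.

S_4 ≈ 54.0916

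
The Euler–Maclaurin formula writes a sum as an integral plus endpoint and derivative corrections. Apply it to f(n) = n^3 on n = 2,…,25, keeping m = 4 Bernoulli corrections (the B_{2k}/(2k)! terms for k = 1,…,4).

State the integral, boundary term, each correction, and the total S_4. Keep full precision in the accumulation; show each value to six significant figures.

∫_2^25 x^3 dx evaluates to 97652.2.
Boundary: ½(f(2) + f(25)) = ½(8.00000 + 15625.0) = 7816.50.
So far: 105469.
Order-1 term: 1/12 · (1875.00 − 12.0000) = 155.250.
Running total after k=1: 105624.
Order-2 term: −1/720 · (6.00000 − 6.00000) = 0.00000.
Running total after k=2: 105624.
Order-3 term: 1/30240 · (0.00000 − 0.00000) = 0.00000.
Running total after k=3: 105624.
Order-4 term: −1/1209600 · (0.00000 − 0.00000) = 0.00000.

S_4 ≈ 105624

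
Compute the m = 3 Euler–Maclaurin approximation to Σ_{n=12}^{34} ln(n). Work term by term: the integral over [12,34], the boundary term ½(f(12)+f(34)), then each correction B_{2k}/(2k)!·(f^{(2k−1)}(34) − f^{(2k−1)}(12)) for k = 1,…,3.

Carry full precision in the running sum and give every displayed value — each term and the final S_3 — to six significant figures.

S_3 ≈ 71.0785

Integral: ∫_12^34 ln(x) dx = 68.0774.
½[f(12) + f(34)] = ½[2.48491 + 3.52636] = 3.00563.
Running total after boundary: 71.0830.
Correction k=1: B_{2}/2! · (f^{(1)}(34) − f^{(1)}(12)) = 1/12 · (0.0294118 − 0.0833333) = -0.00449346.
Partial sum through k=1: 71.0785.
Correction k=2: B_{4}/4! · (f^{(3)}(34) − f^{(3)}(12)) = −1/720 · (5.08854e-05 − 0.00115741) = 1.53684e-06.
Partial sum through k=2: 71.0785.
Correction k=3: B_{6}/6! · (f^{(5)}(34) − f^{(5)}(12)) = 1/30240 · (5.28222e-07 − 9.64506e-05) = -3.17204e-09.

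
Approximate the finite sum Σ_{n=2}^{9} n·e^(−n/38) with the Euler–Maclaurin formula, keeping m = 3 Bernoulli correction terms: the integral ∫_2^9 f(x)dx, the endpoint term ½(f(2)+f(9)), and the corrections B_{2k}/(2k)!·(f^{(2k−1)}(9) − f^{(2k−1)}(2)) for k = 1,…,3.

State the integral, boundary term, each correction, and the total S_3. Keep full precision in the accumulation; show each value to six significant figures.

S_3 ≈ 37.1829

Integral: ∫_2^9 x·e^(−x/38) dx = 32.7079.
Endpoint term: (f(2) + f(9))/2 = (1.89746 + 7.10204)/2 = 4.49975.
Integral + boundary = 37.2076.
k=1: B_{2}/(2)! × [f^{(1)}(9) − f^{(1)}(2)] = 1/12 × (0.602220 − 0.898796) = -0.0247147.
Partial sum through k=1: 37.1829.
k=2: B_{4}/(4)! × [f^{(3)}(9) − f^{(3)}(2)] = −1/720 × (0.00151001 − 0.00193646) = 5.92301e-07.
Partial sum through k=2: 37.1829.
k=3: B_{6}/(6)! × [f^{(5)}(9) − f^{(5)}(2)] = 1/30240 × (1.80261e-06 − 2.25104e-06) = -1.48289e-11.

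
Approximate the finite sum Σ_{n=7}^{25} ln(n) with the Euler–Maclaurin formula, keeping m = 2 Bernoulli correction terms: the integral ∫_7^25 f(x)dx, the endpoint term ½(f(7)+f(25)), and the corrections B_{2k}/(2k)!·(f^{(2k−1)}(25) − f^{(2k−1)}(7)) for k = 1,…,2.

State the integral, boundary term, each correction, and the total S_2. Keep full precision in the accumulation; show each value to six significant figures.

The integral term ∫_7^25 ln(x) dx = 48.8505.
½[f(7) + f(25)] = ½[1.94591 + 3.21888] = 2.58239.
Running total after boundary: 51.4329.
k=1: B_{2}/(2)! × [f^{(1)}(25) − f^{(1)}(7)] = 1/12 × (0.0400000 − 0.142857) = -0.00857143.
Running total after k=1: 51.4243.
k=2: B_{4}/(4)! × [f^{(3)}(25) − f^{(3)}(7)] = −1/720 × (0.000128000 − 0.00583090) = 7.92070e-06.

S_2 ≈ 51.4244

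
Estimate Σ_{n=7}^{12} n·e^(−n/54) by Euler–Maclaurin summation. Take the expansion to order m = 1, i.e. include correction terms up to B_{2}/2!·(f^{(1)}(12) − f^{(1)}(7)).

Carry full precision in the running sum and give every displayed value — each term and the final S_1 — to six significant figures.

S_1 ≈ 47.5568

The integral term ∫_7^12 x·e^(−x/54) dx = 39.6897.
½[f(7) + f(12)] = ½[6.14894 + 9.60885] = 7.87890.
Integral + boundary = 47.5686.
Order-1 term: 1/12 · (0.622796 − 0.764551) = -0.0118130.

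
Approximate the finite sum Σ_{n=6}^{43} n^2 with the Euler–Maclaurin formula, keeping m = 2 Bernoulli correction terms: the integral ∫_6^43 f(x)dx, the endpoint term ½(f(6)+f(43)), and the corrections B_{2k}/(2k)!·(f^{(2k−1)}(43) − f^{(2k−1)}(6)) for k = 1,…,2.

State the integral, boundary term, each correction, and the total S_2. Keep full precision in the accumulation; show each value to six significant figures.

Integral: ∫_6^43 x^2 dx = 26430.3.
Endpoint term: (f(6) + f(43))/2 = (36.0000 + 1849.00)/2 = 942.500.
Running total after boundary: 27372.8.
Correction k=1: B_{2}/2! · (f^{(1)}(43) − f^{(1)}(6)) = 1/12 · (86.0000 − 12.0000) = 6.16667.
Partial sum through k=1: 27379.0.
Correction k=2: B_{4}/4! · (f^{(3)}(43) − f^{(3)}(6)) = −1/720 · (0.00000 − 0.00000) = 0.00000.

S_2 ≈ 27379.0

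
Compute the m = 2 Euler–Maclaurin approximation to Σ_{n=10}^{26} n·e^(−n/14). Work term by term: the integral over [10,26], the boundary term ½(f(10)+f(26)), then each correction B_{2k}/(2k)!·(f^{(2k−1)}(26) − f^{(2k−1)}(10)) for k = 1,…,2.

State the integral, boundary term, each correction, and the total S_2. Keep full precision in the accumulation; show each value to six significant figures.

Integral: ∫_10^26 x·e^(−x/14) dx = 77.0599.
Boundary: ½(f(10) + f(26)) = ½(4.89542 + 4.05907) = 4.47724.
So far: 81.5371.
Order-1 term: 1/12 · (-0.133815 − 0.139869) = -0.0228070.
Partial sum through k=1: 81.5143.
Order-2 term: −1/720 · (0.000910309 − 0.00570894) = 6.66477e-06.

S_2 ≈ 81.5143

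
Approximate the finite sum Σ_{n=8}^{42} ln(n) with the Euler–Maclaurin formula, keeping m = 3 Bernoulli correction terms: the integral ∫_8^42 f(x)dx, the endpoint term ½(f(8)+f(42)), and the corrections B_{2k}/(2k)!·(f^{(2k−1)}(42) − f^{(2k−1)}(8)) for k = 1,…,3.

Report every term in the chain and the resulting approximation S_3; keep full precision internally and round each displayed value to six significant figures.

The integral term ∫_8^42 ln(x) dx = 106.347.
½[f(8) + f(42)] = ½[2.07944 + 3.73767] = 2.90856.
Integral + boundary = 109.255.
Correction k=1: B_{2}/2! · (f^{(1)}(42) − f^{(1)}(8)) = 1/12 · (0.0238095 − 0.125000) = -0.00843254.
Partial sum through k=1: 109.247.
Correction k=2: B_{4}/4! · (f^{(3)}(42) − f^{(3)}(8)) = −1/720 · (2.69949e-05 − 0.00390625) = 5.38785e-06.
Partial sum through k=2: 109.247.
Correction k=3: B_{6}/6! · (f^{(5)}(42) − f^{(5)}(8)) = 1/30240 · (1.83639e-07 − 0.000732422) = -2.42142e-08.

S_3 ≈ 109.247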